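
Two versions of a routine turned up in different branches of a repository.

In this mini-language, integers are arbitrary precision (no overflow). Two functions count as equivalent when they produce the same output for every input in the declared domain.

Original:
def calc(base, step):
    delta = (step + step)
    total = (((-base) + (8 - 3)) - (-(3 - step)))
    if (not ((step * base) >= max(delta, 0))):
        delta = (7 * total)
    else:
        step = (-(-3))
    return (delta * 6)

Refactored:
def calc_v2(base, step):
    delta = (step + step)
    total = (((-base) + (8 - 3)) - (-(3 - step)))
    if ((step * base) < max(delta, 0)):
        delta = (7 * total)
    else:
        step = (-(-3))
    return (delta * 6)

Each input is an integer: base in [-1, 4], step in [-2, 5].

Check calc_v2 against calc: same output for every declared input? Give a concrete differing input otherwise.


Side by side, the visible changes include: comparison usage differs, and boolean connective usage differs.
Tracing base=4, step=4: calc: delta = 8; total = 0; (not ((step * base) >= max(delta, 0))) -> false; step = 3; return 48 | calc_v2: delta = 8; total = 0; ((step * base) < max(delta, 0)) -> false; step = 3; return 48 — matching result 48.
Sweeping the whole domain (48 inputs) finds no disagreement.
verdict: equivalent


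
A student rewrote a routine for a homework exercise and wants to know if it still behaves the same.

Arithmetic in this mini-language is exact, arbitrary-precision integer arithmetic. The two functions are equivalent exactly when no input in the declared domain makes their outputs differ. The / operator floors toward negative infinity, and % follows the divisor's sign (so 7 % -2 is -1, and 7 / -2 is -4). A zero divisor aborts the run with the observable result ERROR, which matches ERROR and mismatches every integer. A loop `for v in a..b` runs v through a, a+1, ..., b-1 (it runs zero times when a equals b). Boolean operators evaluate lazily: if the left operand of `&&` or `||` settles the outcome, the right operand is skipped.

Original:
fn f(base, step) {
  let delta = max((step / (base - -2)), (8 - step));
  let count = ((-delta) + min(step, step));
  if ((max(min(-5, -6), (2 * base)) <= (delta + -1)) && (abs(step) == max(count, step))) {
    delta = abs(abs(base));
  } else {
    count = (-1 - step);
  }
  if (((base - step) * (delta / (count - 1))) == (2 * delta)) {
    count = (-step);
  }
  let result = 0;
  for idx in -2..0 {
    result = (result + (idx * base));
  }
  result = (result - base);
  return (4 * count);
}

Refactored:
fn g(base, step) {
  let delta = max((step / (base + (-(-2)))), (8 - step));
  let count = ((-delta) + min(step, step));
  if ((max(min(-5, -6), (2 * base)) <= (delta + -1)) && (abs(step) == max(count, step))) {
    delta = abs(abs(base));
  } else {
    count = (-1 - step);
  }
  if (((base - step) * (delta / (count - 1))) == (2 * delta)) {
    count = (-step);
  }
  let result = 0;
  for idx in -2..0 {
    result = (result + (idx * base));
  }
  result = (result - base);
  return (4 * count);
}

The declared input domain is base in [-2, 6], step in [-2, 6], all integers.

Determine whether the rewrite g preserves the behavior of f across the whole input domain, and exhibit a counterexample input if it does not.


The two are interchangeable: arithmetic usage differs, and every declared input agrees.
Spot check at base=-1, step=3 — f: delta=5, then count=-2, then ((max(min(-5, -6), (2 * base)) <= (delta + -1)) && (abs(step) == max(count, step))) is true, then delta=1, then (((base - step) * (delta / (count - 1))) == (2 * delta)) is false, then result=0, then (idx=-2), then result=2, then (idx=-1), then result=3, then result=4, then returns -8. g: delta=5, then count=-2, then ((max(min(-5, -6), (2 * base)) <= (delta + -1)) && (abs(step) == max(count, step))) is true, then delta=1, then (((base - step) * (delta / (count - 1))) == (2 * delta)) is false, then result=0, then (idx=-2), then result=2, then (idx=-1), then result=3, then result=4, then returns -8. Both give -8.
An exhaustive pass over the 81 declared inputs shows identical outputs.
verdict: equivalent


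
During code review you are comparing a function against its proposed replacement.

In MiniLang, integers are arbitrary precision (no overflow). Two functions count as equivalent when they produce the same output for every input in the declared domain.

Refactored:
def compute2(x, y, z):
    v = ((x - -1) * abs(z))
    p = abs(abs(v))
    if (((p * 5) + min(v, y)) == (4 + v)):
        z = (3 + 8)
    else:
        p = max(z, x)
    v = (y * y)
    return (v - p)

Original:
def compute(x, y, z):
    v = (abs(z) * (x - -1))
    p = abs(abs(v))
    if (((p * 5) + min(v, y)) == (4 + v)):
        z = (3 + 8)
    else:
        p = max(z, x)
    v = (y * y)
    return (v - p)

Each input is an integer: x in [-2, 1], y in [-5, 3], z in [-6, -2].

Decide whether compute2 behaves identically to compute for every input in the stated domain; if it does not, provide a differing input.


Differences: same computation, different form — yet all 180 inputs agree.
verdict: equivalent


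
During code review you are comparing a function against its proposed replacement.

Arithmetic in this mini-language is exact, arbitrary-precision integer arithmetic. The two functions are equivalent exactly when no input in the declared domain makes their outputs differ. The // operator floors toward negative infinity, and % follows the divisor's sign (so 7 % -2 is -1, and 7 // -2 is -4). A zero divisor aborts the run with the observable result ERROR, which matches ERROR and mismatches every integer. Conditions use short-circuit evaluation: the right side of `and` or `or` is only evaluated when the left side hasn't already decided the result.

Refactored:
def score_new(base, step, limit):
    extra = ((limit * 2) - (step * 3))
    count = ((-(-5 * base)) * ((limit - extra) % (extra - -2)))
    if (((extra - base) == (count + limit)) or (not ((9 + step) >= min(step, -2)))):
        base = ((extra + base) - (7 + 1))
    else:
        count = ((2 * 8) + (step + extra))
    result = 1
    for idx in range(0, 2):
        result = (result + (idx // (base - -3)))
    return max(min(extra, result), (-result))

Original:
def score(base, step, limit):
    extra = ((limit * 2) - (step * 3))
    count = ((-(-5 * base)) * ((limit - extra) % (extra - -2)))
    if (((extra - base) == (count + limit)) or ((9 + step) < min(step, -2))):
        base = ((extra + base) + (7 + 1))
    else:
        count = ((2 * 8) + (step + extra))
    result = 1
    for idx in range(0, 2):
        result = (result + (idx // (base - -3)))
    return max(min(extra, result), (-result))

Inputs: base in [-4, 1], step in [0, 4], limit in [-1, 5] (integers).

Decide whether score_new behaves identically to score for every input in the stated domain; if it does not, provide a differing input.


The rewrite breaks on base=-3, step=1, limit=0, where the results are -1 and 0.
score: extra=-3, then count=0, then (((extra - base) == (count + limit)) or ((9 + step) < min(step, -2))) is true, then base=2, then result=1, then (idx=0), then result=1, then (idx=1), then result=1, then returns -1
score_new: extra=-3, then count=0, then (((extra - base) == (count + limit)) or (not ((9 + step) >= min(step, -2)))) is true, then base=-14, then result=1, then (idx=0), then result=1, then (idx=1), then result=0, then returns 0
verdict: not equivalent; witness: base=-3, step=1, limit=0


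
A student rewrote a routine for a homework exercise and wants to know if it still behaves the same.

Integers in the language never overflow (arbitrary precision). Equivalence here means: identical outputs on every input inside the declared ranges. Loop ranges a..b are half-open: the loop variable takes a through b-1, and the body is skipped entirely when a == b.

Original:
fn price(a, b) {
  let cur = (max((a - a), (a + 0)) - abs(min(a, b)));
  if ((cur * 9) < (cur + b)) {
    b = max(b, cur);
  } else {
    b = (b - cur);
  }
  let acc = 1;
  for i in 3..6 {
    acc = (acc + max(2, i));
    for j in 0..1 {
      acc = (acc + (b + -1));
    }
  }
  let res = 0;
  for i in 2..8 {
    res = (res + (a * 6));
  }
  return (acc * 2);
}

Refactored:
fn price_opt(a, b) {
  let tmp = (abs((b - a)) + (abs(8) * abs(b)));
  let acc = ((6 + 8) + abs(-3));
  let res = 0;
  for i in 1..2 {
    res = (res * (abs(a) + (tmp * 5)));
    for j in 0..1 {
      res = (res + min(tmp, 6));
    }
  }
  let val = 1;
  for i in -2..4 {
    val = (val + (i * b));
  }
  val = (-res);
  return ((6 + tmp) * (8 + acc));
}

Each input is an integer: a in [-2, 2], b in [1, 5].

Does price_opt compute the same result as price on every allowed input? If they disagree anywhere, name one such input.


Try a=-2, b=1.
price: cur becomes -2; next ((cur * 9) < (cur + b)) evaluates to true; next b becomes 1; next acc becomes 1; next at i=3:; next acc becomes 4; next at j=0:; next acc becomes 4; next at i=4:; next acc becomes 8; next at j=0:; next acc becomes 8; next at i=5:; next acc becomes 13; next at j=0:; next acc becomes 13; next res becomes 0; next at i=2:; next res becomes -12; next at i=3:; next res becomes -24; next at i=4:; next res becomes -36; next at i=5:; next res becomes -48; next at i=6:; next res becomes -60; next at i=7:; next res becomes -72; next final value 26
price_opt: tmp becomes 11; next acc becomes 17; next res becomes 0; next at i=1:; next res becomes 0; next at j=0:; next res becomes 6; next val becomes 1; next at i=-2:; next val becomes -1; next at i=-1:; next val becomes -2; next at i=0:; next val becomes -2; next at i=1:; next val becomes -1; next at i=2:; next val becomes 1; next at i=3:; next val becomes 4; next val becomes -6; next final value 425
26 != 425, so the rewrite changes behavior.
verdict: not equivalent; witness: a=-2, b=1


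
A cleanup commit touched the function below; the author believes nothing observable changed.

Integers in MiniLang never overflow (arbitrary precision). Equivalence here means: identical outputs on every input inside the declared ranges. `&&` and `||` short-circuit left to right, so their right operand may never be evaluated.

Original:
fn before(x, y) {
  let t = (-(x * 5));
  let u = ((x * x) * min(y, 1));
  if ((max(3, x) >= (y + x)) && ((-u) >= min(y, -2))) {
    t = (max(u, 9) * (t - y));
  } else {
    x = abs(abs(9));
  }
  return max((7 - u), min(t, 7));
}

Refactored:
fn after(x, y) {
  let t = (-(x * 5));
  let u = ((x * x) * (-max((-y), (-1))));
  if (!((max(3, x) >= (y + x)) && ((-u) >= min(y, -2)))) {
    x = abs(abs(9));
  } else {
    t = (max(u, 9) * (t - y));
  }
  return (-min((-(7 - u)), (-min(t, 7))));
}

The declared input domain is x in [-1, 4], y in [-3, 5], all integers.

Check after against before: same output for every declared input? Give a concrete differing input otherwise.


Comparing the listings, the differences include: boolean connective usage differs.
Tracing x=1, y=3: before: t=-5, then u=1, then ((max(3, x) >= (y + x)) && ((-u) >= min(y, -2))) is false, then x=9, then returns 6 | after: t=-5, then u=1, then (!((max(3, x) >= (y + x)) && ((-u) >= min(y, -2)))) is true, then x=9, then returns 6 — matching result 6.
Sweeping the whole domain (54 inputs) finds no disagreement.
verdict: equivalent


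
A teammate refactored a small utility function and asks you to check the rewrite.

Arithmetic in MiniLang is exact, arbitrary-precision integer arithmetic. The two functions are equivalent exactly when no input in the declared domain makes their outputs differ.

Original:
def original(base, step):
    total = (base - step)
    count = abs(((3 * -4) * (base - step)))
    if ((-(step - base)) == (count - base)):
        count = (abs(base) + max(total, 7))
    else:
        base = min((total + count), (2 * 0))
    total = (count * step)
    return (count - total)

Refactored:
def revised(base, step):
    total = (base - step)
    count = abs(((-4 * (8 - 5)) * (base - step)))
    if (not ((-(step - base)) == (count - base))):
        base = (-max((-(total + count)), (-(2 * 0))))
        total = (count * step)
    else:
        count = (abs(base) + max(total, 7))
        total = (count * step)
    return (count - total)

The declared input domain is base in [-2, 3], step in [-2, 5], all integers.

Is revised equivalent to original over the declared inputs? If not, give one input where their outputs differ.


Comparing the listings, the differences include: constant usage differs; also arithmetic usage differs; also boolean connective usage differs; also min/max/abs usage differs; also statement counts differ.
Spot check at base=1, step=5 — original: total = -4; count = 48; ((-(step - base)) == (count - base)) -> false; base = 0; total = 240; return -192. revised: total = -4; count = 48; (not ((-(step - base)) == (count - base))) -> true; base = 0; total = 240; return -192. Both give -192.
Every one of the 48 inputs gives matching results.
verdict: equivalent


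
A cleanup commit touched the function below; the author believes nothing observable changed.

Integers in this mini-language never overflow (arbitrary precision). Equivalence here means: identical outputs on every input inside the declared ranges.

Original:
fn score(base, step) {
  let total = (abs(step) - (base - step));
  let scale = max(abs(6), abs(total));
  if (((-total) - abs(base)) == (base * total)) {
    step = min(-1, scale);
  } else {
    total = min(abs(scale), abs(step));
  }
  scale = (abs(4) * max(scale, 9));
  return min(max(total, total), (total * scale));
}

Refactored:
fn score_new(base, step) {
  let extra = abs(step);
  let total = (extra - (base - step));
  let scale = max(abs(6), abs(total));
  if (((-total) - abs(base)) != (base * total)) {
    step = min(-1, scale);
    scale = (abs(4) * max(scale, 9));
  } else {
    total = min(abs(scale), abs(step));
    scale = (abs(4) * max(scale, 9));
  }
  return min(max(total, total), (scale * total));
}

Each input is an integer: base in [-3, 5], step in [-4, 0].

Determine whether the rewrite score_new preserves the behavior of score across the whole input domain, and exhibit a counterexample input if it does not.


Take base=-3, step=-4.
score: total=3, then scale=6, then (((-total) - abs(base)) == (base * total)) is false, then total=4, then scale=36, then returns 4
score_new: extra=4, then total=3, then scale=6, then (((-total) - abs(base)) != (base * total)) is true, then step=-1, then scale=36, then returns 3
4 vs 3 — the two versions disagree here.
verdict: not equivalent; witness: base=-3, step=-4


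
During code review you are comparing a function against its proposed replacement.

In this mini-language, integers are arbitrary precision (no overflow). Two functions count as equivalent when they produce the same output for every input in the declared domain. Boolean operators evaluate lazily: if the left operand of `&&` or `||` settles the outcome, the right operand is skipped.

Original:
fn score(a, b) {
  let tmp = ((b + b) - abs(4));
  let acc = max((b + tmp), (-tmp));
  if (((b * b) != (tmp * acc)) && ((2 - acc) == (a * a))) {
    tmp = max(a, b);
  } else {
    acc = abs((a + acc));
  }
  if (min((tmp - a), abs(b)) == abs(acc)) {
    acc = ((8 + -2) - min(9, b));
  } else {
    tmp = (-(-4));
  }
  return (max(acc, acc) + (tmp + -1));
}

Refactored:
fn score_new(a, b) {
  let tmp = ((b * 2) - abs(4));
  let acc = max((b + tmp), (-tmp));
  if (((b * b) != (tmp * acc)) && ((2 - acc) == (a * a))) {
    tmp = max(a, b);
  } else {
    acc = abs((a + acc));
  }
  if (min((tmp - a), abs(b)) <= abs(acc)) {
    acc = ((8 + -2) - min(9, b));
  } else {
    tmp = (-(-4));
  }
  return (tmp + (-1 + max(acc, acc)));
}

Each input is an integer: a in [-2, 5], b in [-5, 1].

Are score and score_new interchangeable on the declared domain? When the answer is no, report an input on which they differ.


There is a counterexample at a=-2, b=-5: 15 on one side, -4 on the other.
score: tmp becomes -14; next acc becomes 14; next (((b * b) != (tmp * acc)) && ((2 - acc) == (a * a))) evaluates to false; next acc becomes 12; next (min((tmp - a), abs(b)) == abs(acc)) evaluates to false; next tmp becomes 4; next final value 15
score_new: tmp becomes -14; next acc becomes 14; next (((b * b) != (tmp * acc)) && ((2 - acc) == (a * a))) evaluates to false; next acc becomes 12; next (min((tmp - a), abs(b)) <= abs(acc)) evaluates to true; next acc becomes 11; next final value -4
verdict: not equivalent; witness: a=-2, b=-5


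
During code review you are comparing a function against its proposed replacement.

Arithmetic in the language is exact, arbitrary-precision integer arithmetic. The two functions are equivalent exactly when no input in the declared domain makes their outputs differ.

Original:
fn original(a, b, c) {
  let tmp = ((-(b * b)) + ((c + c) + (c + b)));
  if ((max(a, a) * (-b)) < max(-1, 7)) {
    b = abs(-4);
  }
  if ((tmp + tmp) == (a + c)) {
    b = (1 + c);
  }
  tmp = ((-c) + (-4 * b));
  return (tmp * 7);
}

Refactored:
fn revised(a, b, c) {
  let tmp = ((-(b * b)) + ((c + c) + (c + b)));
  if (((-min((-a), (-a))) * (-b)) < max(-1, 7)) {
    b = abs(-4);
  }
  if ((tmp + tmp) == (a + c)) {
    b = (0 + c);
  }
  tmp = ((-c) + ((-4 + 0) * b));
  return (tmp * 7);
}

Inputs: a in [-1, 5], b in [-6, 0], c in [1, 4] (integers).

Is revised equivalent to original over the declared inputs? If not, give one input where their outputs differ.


There is a counterexample at a=1, b=-1, c=1: -63 on one side, -35 on the other.
original: tmp=1, then ((max(a, a) * (-b)) < max(-1, 7)) is true, then b=4, then ((tmp + tmp) == (a + c)) is true, then b=2, then tmp=-9, then returns -63
revised: tmp=1, then (((-min((-a), (-a))) * (-b)) < max(-1, 7)) is true, then b=4, then ((tmp + tmp) == (a + c)) is true, then b=1, then tmp=-5, then returns -35
verdict: not equivalent; witness: a=1, b=-1, c=1


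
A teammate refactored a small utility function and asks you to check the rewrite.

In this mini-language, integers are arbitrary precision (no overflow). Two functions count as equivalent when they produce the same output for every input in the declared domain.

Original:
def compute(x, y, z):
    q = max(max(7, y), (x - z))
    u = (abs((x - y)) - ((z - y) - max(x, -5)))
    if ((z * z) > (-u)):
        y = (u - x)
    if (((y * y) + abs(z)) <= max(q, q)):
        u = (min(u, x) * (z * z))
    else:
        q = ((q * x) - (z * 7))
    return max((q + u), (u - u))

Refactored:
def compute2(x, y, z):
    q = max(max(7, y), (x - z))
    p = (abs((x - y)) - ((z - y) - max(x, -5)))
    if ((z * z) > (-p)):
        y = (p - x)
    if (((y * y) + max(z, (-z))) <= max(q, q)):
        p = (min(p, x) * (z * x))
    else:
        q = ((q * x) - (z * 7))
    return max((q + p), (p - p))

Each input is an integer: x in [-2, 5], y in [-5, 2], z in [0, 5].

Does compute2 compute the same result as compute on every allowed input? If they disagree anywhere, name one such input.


Consider the input x=-2, y=-2, z=1.
compute: q := 7 | u := -5 | ((z * z) > (-u)): false | (((y * y) + abs(z)) <= max(q, q)): true | u := -5 | result 2
compute2: q := 7 | p := -5 | ((z * z) > (-p)): false | (((y * y) + max(z, (-z))) <= max(q, q)): true | p := 10 | result 17
2 against 17: the behavior changed.
verdict: not equivalent; witness: x=-2, y=-2, z=1


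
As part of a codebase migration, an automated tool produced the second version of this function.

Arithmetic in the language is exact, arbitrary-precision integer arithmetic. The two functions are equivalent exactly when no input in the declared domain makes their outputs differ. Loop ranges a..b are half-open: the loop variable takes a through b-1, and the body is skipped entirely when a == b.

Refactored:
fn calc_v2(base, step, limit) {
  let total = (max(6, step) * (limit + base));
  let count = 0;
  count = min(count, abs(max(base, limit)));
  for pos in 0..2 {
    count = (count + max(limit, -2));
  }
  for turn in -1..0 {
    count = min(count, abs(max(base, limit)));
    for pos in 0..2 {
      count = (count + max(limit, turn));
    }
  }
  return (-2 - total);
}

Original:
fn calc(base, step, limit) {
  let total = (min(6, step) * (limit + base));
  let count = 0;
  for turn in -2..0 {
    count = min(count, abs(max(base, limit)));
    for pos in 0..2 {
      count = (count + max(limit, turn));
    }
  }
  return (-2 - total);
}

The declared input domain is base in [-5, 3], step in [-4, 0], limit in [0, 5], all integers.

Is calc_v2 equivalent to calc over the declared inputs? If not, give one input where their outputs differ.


Not equivalent: base=-5, step=-4, limit=0 separates them (-22 vs 28).
calc: total=20, then count=0, then (turn=-2), then count=0, then (pos=0), then count=0, then (pos=1), then count=0, then (turn=-1), then count=0, then (pos=0), then count=0, then (pos=1), then count=0, then returns -22
calc_v2: total=-30, then count=0, then count=0, then (pos=0), then count=0, then (pos=1), then count=0, then (turn=-1), then count=0, then (pos=0), then count=0, then (pos=1), then count=0, then returns 28
verdict: not equivalent; witness: base=-5, step=-4, limit=0


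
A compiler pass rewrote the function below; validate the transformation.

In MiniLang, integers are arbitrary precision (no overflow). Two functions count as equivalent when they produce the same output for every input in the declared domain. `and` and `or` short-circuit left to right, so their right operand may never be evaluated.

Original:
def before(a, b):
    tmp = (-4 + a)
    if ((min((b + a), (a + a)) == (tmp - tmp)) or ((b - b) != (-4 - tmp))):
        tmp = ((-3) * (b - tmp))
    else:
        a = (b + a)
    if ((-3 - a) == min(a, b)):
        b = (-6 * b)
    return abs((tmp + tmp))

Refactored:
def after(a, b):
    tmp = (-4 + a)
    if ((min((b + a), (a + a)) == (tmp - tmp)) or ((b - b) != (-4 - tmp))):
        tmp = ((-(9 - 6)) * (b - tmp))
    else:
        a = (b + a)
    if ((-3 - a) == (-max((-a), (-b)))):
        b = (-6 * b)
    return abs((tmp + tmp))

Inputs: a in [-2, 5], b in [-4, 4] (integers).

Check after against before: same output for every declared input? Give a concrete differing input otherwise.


Changes here: arithmetic usage differs; also constant usage differs; also min/max/abs usage differs; the full 72-point sweep finds no disagreement.
verdict: equivalent


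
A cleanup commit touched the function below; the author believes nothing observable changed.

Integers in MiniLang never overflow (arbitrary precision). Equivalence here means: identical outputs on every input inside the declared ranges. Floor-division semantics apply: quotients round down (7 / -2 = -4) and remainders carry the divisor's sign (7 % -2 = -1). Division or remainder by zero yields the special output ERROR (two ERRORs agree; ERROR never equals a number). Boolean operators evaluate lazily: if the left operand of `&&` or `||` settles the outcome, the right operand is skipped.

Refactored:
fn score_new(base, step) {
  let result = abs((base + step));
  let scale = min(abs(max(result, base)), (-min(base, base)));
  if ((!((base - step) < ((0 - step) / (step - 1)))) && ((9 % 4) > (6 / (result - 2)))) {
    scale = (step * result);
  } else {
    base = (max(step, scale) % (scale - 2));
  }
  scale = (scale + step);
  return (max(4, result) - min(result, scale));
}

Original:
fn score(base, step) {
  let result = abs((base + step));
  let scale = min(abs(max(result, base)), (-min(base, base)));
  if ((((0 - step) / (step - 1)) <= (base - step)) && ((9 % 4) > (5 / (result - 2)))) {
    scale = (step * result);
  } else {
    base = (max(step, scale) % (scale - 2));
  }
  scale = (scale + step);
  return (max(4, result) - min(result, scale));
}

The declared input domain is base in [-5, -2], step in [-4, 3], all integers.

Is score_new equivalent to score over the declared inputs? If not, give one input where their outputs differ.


Consider the input base=-4, step=-4.
score: result = 8; scale = 4; ((((0 - step) / (step - 1)) <= (base - step)) && ((9 % 4) > (5 / (result - 2)))) -> true; scale = -32; scale = -36; return 44
score_new: result = 8; scale = 4; ((!((base - step) < ((0 - step) / (step - 1)))) && ((9 % 4) > (6 / (result - 2)))) -> false; base = 0; scale = 0; return 8
44 vs 8 — the two versions disagree here.
verdict: not equivalent; witness: base=-4, step=-4


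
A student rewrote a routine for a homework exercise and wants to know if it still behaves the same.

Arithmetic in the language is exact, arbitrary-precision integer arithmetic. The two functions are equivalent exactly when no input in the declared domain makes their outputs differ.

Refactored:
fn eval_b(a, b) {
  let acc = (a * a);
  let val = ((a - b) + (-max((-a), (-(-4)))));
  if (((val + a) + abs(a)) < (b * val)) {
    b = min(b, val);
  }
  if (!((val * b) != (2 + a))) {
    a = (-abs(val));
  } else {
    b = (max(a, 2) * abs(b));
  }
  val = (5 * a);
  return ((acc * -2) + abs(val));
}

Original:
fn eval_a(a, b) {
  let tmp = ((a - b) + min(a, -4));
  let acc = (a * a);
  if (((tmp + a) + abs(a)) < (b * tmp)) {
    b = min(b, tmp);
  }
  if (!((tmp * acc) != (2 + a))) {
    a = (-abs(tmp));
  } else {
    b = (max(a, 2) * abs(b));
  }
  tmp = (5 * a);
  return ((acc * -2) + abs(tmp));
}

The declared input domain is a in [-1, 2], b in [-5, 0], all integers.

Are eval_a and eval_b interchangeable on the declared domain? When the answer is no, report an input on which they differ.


Consider the input a=2, b=-3.
eval_a: tmp := 1 | acc := 4 | (((tmp + a) + abs(a)) < (b * tmp)): false | (!((tmp * acc) != (2 + a))): true | a := -1 | tmp := -5 | result -3
eval_b: acc := 4 | val := 1 | (((val + a) + abs(a)) < (b * val)): false | (!((val * b) != (2 + a))): false | b := 6 | val := 10 | result 2
-3 against 2: the behavior changed.
verdict: not equivalent; witness: a=2, b=-3


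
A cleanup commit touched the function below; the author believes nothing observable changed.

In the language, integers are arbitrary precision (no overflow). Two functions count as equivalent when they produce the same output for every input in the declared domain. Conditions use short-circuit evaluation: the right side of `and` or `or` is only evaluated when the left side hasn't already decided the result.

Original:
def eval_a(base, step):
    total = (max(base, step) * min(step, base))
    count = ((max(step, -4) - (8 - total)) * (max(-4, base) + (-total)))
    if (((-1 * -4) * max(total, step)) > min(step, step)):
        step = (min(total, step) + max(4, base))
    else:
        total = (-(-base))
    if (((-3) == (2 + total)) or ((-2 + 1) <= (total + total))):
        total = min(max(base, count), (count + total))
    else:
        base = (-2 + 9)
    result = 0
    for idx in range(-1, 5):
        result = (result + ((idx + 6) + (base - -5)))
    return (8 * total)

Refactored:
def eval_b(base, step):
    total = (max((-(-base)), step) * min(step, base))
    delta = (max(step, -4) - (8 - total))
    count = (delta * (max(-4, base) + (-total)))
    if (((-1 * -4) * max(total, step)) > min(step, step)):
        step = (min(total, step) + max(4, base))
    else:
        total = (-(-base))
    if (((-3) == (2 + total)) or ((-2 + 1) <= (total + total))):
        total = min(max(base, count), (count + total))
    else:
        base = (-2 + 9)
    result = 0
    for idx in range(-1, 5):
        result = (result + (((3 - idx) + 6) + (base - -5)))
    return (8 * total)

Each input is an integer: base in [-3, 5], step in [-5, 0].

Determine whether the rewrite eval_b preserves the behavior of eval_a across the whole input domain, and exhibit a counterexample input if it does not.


The two are interchangeable: local variable names differ, statement counts differ, constant usage differs, arithmetic usage differs, and every declared input agrees.
One worked example (base=2, step=-5) — eval_a: total := -10 | count := -264 | (((-1 * -4) * max(total, step)) > min(step, step)): false | total := 2 | (((-3) == (2 + total)) or ((-2 + 1) <= (total + total))): true | total := -262 | result := 0 | iter idx=-1: | result := 12 | iter idx=0: | result := 25 | iter idx=1: | result := 39 | iter idx=2: | result := 54 | iter idx=3: | result := 70 | iter idx=4: | result := 87 | result -2096; eval_b: total := -10 | delta := -22 | count := -264 | (((-1 * -4) * max(total, step)) > min(step, step)): false | total := 2 | (((-3) == (2 + total)) or ((-2 + 1) <= (total + total))): true | total := -262 | result := 0 | iter idx=-1: | result := 17 | iter idx=0: | result := 33 | iter idx=1: | result := 48 | iter idx=2: | result := 62 | iter idx=3: | result := 75 | iter idx=4: | result := 87 | result -2096; agreement on -2096.
Every one of the 54 inputs gives matching results.
verdict: equivalent


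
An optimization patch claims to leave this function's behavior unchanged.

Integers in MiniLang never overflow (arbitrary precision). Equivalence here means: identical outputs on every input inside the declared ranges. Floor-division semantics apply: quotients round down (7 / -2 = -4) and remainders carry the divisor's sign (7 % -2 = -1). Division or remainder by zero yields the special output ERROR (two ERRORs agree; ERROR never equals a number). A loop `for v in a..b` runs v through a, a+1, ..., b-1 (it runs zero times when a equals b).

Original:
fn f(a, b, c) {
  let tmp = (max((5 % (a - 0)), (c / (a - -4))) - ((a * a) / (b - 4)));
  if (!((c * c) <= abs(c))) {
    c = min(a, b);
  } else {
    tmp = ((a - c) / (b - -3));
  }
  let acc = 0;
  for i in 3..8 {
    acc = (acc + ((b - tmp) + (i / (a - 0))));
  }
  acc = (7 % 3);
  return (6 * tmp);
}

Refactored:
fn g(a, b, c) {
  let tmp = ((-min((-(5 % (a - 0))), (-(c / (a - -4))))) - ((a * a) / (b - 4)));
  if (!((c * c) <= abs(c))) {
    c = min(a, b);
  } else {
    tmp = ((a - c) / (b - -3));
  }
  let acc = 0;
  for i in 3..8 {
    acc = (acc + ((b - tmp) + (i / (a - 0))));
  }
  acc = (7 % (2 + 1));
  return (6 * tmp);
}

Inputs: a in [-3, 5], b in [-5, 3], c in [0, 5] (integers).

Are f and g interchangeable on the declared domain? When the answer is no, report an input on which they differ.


The two are interchangeable: constant usage differs; arithmetic usage differs; min/max/abs usage differs, and every declared input agrees.
As a probe, take a=0, b=-1, c=2: f runs hits division by zero so the output is ERROR; g runs hits division by zero so the output is ERROR; both end at ERROR.
Across all 486 domain points the two functions coincide.
verdict: equivalent


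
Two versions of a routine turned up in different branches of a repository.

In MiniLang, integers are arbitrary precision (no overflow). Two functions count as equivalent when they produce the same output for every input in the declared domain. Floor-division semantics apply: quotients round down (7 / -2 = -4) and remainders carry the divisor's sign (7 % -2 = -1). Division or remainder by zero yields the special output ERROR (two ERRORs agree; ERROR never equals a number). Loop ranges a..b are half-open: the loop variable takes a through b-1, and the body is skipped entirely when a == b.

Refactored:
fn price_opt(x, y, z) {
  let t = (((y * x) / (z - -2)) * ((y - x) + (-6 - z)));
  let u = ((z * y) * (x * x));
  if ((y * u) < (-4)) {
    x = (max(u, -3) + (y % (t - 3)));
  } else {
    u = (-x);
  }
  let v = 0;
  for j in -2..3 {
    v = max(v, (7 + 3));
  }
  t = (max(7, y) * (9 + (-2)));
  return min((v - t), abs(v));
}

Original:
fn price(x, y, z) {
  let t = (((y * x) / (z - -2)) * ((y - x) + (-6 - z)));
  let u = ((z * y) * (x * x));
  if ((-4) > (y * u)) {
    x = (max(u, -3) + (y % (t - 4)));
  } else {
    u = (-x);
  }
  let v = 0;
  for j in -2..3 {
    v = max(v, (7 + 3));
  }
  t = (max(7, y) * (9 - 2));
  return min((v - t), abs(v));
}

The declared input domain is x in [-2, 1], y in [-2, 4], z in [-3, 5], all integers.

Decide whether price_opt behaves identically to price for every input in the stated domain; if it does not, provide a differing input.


Not equivalent: x=-2, y=-1, z=-3 separates them (ERROR vs -39).
price: t=4, then u=12, then ((-4) > (y * u)) is true, then a zero divisor aborts: ERROR
price_opt: t=4, then u=12, then ((y * u) < (-4)) is true, then x=12, then v=0, then (j=-2), then v=10, then (j=-1), then v=10, then (j=0), then v=10, then (j=1), then v=10, then (j=2), then v=10, then t=49, then returns -39
verdict: not equivalent; witness: x=-2, y=-1, z=-3


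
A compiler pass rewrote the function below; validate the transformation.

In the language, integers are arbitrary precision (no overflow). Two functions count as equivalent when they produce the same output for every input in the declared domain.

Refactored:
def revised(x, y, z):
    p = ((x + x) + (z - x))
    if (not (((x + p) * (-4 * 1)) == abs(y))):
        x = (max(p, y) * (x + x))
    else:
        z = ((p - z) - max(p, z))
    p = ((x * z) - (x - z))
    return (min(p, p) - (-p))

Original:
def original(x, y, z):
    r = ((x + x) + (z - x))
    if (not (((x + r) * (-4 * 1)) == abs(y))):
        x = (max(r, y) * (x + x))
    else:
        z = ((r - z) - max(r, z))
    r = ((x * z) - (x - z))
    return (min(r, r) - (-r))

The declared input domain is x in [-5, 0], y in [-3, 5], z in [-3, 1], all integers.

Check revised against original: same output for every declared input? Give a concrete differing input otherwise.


Although local variable names differ, 270/270 inputs agree.
verdict: equivalent


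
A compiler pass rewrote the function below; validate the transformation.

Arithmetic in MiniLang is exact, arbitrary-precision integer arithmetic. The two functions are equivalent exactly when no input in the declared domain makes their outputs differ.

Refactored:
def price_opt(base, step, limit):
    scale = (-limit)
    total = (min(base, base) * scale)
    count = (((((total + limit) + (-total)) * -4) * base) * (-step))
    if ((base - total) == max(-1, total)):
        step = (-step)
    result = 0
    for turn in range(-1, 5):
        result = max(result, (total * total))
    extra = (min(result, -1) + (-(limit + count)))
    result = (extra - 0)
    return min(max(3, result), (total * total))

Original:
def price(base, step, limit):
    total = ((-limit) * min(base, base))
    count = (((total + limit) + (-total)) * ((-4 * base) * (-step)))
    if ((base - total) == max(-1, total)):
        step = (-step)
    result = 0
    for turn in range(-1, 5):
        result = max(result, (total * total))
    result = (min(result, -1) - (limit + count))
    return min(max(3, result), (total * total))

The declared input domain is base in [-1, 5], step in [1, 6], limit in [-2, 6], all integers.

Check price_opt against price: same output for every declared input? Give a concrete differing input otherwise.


The two are interchangeable: statement counts differ, and constant usage differs, and local variable names differ, and arithmetic usage differs, and every declared input agrees.
One worked example (base=-1, step=2, limit=4) — price: total := 4 | count := -32 | ((base - total) == max(-1, total)): false | result := 0 | iter turn=-1: | result := 16 | iter turn=0: | result := 16 | iter turn=1: | result := 16 | iter turn=2: | result := 16 | iter turn=3: | result := 16 | iter turn=4: | result := 16 | result := 27 | result 16; price_opt: scale := -4 | total := 4 | count := -32 | ((base - total) == max(-1, total)): false | result := 0 | iter turn=-1: | result := 16 | iter turn=0: | result := 16 | iter turn=1: | result := 16 | iter turn=2: | result := 16 | iter turn=3: | result := 16 | iter turn=4: | result := 16 | extra := 27 | result := 27 | result 16; agreement on 16.
Checked all 378 inputs in the declared domain: the outputs agree on every one.
verdict: equivalent


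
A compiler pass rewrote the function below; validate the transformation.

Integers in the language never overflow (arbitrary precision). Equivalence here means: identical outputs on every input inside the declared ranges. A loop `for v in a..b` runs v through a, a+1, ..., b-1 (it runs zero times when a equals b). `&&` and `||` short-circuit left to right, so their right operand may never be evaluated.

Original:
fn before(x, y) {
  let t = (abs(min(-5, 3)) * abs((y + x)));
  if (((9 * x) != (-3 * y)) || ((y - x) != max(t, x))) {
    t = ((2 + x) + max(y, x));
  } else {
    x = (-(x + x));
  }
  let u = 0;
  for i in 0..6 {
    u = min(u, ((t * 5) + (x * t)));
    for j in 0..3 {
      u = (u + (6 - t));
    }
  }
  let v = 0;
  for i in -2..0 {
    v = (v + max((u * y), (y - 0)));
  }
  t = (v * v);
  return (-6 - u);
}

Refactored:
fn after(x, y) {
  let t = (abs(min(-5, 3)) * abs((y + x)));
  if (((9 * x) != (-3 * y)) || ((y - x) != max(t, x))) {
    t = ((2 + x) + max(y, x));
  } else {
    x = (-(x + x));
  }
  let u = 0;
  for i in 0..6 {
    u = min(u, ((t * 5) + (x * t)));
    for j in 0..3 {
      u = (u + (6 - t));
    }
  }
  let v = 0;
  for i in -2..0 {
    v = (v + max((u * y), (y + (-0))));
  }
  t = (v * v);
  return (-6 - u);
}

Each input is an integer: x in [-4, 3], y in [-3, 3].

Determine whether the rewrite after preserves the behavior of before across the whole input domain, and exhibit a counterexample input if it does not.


Although arithmetic usage differs, 56/56 inputs agree.
verdict: equivalent


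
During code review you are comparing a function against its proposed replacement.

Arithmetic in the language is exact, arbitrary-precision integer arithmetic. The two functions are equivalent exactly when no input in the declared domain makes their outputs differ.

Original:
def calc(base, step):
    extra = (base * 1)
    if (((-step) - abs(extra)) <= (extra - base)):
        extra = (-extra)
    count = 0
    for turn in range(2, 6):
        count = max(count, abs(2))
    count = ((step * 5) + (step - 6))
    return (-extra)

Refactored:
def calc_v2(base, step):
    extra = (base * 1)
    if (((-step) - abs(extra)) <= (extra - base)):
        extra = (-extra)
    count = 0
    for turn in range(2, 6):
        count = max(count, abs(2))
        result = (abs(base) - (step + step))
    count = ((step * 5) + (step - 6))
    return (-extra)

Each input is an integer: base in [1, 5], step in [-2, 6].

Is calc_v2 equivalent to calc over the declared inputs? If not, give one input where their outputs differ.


The two versions differ — the changes include local variable names differ; also min/max/abs usage differs; also statement counts differ; also arithmetic usage differs.
Spot check at base=4, step=0 — calc: extra becomes 4; next (((-step) - abs(extra)) <= (extra - base)) evaluates to true; next extra becomes -4; next count becomes 0; next at turn=2:; next count becomes 2; next at turn=3:; next count becomes 2; next at turn=4:; next count becomes 2; next at turn=5:; next count becomes 2; next count becomes -6; next final value 4. calc_v2: extra becomes 4; next (((-step) - abs(extra)) <= (extra - base)) evaluates to true; next extra becomes -4; next count becomes 0; next at turn=2:; next count becomes 2; next result becomes 4; next at turn=3:; next count becomes 2; next result becomes 4; next at turn=4:; next count becomes 2; next result becomes 4; next at turn=5:; next count becomes 2; next result becomes 4; next count becomes -6; next final value 4. Both give 4.
Every one of the 45 inputs gives matching results.
verdict: equivalent


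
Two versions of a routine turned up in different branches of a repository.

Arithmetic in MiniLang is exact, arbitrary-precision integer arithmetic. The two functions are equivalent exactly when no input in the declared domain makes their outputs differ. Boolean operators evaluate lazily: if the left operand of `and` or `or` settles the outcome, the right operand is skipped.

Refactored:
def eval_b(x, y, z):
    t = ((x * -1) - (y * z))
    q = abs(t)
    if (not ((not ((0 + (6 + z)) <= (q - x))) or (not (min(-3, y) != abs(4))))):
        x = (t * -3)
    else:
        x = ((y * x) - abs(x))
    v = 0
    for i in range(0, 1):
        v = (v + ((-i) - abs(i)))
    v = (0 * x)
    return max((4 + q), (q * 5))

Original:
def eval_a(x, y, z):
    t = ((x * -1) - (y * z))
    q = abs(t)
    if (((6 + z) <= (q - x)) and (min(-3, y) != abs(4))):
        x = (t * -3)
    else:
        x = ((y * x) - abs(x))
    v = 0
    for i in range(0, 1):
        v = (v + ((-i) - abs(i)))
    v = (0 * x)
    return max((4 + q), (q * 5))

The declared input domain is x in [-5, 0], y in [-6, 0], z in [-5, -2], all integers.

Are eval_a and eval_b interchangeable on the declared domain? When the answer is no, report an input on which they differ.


The two are interchangeable: boolean connective usage differs; and constant usage differs; and arithmetic usage differs, and every declared input agrees.
Tracing x=-1, y=-2, z=-5: eval_a: t=-9, then q=9, then (((6 + z) <= (q - x)) and (min(-3, y) != abs(4))) is true, then x=27, then v=0, then (i=0), then v=0, then v=0, then returns 45 | eval_b: t=-9, then q=9, then (not ((not ((0 + (6 + z)) <= (q - x))) or (not (min(-3, y) != abs(4))))) is true, then x=27, then v=0, then (i=0), then v=0, then v=0, then returns 45 — matching result 45.
Across all 168 domain points the two functions coincide.
verdict: equivalent
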